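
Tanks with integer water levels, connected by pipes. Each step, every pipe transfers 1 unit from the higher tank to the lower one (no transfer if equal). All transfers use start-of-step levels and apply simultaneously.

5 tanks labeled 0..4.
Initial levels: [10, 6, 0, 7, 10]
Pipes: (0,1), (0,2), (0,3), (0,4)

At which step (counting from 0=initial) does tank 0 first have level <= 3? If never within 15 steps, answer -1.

Answer: -1

Derivation:
Step 1: flows [0->1,0->2,0->3,0=4] -> levels [7 7 1 8 10]
Step 2: flows [0=1,0->2,3->0,4->0] -> levels [8 7 2 7 9]
Step 3: flows [0->1,0->2,0->3,4->0] -> levels [6 8 3 8 8]
Step 4: flows [1->0,0->2,3->0,4->0] -> levels [8 7 4 7 7]
Step 5: flows [0->1,0->2,0->3,0->4] -> levels [4 8 5 8 8]
Step 6: flows [1->0,2->0,3->0,4->0] -> levels [8 7 4 7 7]
  -> period-2 cycle (repeats step 4); tank 0 never drops to <=3
Tank 0 never reaches <=3 within 15 steps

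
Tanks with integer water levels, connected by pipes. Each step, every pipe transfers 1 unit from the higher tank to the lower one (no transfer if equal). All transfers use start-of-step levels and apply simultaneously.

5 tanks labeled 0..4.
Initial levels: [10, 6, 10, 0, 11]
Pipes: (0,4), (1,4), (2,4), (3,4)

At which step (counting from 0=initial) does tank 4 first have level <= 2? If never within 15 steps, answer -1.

Answer: -1

Derivation:
Step 1: flows [4->0,4->1,4->2,4->3] -> levels [11 7 11 1 7]
Step 2: flows [0->4,1=4,2->4,4->3] -> levels [10 7 10 2 8]
Step 3: flows [0->4,4->1,2->4,4->3] -> levels [9 8 9 3 8]
Step 4: flows [0->4,1=4,2->4,4->3] -> levels [8 8 8 4 9]
Step 5: flows [4->0,4->1,4->2,4->3] -> levels [9 9 9 5 5]
Step 6: flows [0->4,1->4,2->4,3=4] -> levels [8 8 8 5 8]
Step 7: flows [0=4,1=4,2=4,4->3] -> levels [8 8 8 6 7]
Step 8: flows [0->4,1->4,2->4,4->3] -> levels [7 7 7 7 9]
Step 9: flows [4->0,4->1,4->2,4->3] -> levels [8 8 8 8 5]
Step 10: flows [0->4,1->4,2->4,3->4] -> levels [7 7 7 7 9]
  -> period-2 cycle (repeats step 8); tank 4 never drops to <=2
Tank 4 never reaches <=2 within 15 steps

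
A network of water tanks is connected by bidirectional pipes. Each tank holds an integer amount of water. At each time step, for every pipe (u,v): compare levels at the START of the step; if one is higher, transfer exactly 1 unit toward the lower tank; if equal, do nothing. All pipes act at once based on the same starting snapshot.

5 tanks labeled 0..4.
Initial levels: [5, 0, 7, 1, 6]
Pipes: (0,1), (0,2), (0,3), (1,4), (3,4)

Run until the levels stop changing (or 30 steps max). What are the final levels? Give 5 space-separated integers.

Step 1: flows [0->1,2->0,0->3,4->1,4->3] -> levels [4 2 6 3 4]
Step 2: flows [0->1,2->0,0->3,4->1,4->3] -> levels [3 4 5 5 2]
Step 3: flows [1->0,2->0,3->0,1->4,3->4] -> levels [6 2 4 3 4]
Step 4: flows [0->1,0->2,0->3,4->1,4->3] -> levels [3 4 5 5 2]
  -> period-2 cycle: step 4 state = step 2 state; never stabilizes
  -> state at step 30: (30-2) mod 2 = 0, same as step 2 -> [3 4 5 5 2]

Answer: 3 4 5 5 2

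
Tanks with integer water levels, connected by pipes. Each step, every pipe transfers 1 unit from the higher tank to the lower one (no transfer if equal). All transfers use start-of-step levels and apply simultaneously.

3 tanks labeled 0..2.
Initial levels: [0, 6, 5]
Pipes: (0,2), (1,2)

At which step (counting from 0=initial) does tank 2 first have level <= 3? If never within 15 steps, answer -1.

Answer: 4

Derivation:
Step 1: flows [2->0,1->2] -> levels [1 5 5]
Step 2: flows [2->0,1=2] -> levels [2 5 4]
Step 3: flows [2->0,1->2] -> levels [3 4 4]
Step 4: flows [2->0,1=2] -> levels [4 4 3]
Tank 2 first reaches <=3 at step 4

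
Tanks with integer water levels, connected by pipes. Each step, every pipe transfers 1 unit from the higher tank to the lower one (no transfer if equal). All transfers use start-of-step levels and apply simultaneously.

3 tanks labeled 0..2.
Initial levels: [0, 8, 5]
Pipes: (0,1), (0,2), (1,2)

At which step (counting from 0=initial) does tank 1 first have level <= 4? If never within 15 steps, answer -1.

Answer: 2

Derivation:
Step 1: flows [1->0,2->0,1->2] -> levels [2 6 5]
Step 2: flows [1->0,2->0,1->2] -> levels [4 4 5]
Tank 1 first reaches <=4 at step 2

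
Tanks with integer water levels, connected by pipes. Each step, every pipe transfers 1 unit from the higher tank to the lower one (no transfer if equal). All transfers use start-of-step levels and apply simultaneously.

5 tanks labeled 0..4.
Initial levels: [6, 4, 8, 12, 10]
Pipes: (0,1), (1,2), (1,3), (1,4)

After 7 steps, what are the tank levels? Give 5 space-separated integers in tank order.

Step 1: flows [0->1,2->1,3->1,4->1] -> levels [5 8 7 11 9]
Step 2: flows [1->0,1->2,3->1,4->1] -> levels [6 8 8 10 8]
Step 3: flows [1->0,1=2,3->1,1=4] -> levels [7 8 8 9 8]
Step 4: flows [1->0,1=2,3->1,1=4] -> levels [8 8 8 8 8]
Step 5: flows [0=1,1=2,1=3,1=4] -> levels [8 8 8 8 8]
  -> stable; steps 6..7 unchanged -> [8 8 8 8 8]

Answer: 8 8 8 8 8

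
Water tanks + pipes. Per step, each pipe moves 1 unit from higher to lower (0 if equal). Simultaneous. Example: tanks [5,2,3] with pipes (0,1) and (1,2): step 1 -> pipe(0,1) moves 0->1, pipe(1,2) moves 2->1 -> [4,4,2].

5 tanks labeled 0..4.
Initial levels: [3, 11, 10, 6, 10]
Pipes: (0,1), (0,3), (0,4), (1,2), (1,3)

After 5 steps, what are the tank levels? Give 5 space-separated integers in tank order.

Step 1: flows [1->0,3->0,4->0,1->2,1->3] -> levels [6 8 11 6 9]
Step 2: flows [1->0,0=3,4->0,2->1,1->3] -> levels [8 7 10 7 8]
Step 3: flows [0->1,0->3,0=4,2->1,1=3] -> levels [6 9 9 8 8]
Step 4: flows [1->0,3->0,4->0,1=2,1->3] -> levels [9 7 9 8 7]
Step 5: flows [0->1,0->3,0->4,2->1,3->1] -> levels [6 10 8 8 8]

Answer: 6 10 8 8 8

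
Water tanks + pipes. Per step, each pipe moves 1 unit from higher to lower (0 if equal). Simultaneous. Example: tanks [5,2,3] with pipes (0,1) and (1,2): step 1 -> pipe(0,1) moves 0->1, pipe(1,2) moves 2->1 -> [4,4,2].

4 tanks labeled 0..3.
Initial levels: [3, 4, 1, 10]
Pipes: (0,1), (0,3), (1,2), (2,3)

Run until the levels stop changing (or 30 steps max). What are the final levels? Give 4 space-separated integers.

Answer: 3 6 3 6

Derivation:
Step 1: flows [1->0,3->0,1->2,3->2] -> levels [5 2 3 8]
Step 2: flows [0->1,3->0,2->1,3->2] -> levels [5 4 3 6]
Step 3: flows [0->1,3->0,1->2,3->2] -> levels [5 4 5 4]
Step 4: flows [0->1,0->3,2->1,2->3] -> levels [3 6 3 6]
Step 5: flows [1->0,3->0,1->2,3->2] -> levels [5 4 5 4]
  -> period-2 cycle: step 5 state = step 3 state; never stabilizes
  -> state at step 30: (30-3) mod 2 = 1, same as step 4 -> [3 6 3 6]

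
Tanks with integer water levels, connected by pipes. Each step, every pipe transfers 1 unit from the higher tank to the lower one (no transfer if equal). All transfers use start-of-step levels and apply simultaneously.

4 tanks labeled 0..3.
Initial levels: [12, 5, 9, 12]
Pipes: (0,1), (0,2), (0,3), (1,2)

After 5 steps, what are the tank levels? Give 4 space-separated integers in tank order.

Answer: 11 9 9 9

Derivation:
Step 1: flows [0->1,0->2,0=3,2->1] -> levels [10 7 9 12]
Step 2: flows [0->1,0->2,3->0,2->1] -> levels [9 9 9 11]
Step 3: flows [0=1,0=2,3->0,1=2] -> levels [10 9 9 10]
Step 4: flows [0->1,0->2,0=3,1=2] -> levels [8 10 10 10]
Step 5: flows [1->0,2->0,3->0,1=2] -> levels [11 9 9 9]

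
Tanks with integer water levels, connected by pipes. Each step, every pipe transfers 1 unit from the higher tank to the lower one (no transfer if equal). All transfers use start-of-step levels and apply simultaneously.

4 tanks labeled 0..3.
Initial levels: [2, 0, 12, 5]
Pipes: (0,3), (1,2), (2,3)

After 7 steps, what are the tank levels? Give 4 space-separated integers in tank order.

Answer: 6 4 5 4

Derivation:
Step 1: flows [3->0,2->1,2->3] -> levels [3 1 10 5]
Step 2: flows [3->0,2->1,2->3] -> levels [4 2 8 5]
Step 3: flows [3->0,2->1,2->3] -> levels [5 3 6 5]
Step 4: flows [0=3,2->1,2->3] -> levels [5 4 4 6]
Step 5: flows [3->0,1=2,3->2] -> levels [6 4 5 4]
Step 6: flows [0->3,2->1,2->3] -> levels [5 5 3 6]
Step 7: flows [3->0,1->2,3->2] -> levels [6 4 5 4]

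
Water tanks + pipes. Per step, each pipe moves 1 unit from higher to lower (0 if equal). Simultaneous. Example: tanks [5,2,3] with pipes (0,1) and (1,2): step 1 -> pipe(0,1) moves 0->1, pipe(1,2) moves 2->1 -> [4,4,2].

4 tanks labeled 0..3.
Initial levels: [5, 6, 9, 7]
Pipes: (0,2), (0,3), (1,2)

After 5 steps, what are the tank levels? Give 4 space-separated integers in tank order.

Answer: 8 7 6 6

Derivation:
Step 1: flows [2->0,3->0,2->1] -> levels [7 7 7 6]
Step 2: flows [0=2,0->3,1=2] -> levels [6 7 7 7]
Step 3: flows [2->0,3->0,1=2] -> levels [8 7 6 6]
Step 4: flows [0->2,0->3,1->2] -> levels [6 6 8 7]
Step 5: flows [2->0,3->0,2->1] -> levels [8 7 6 6]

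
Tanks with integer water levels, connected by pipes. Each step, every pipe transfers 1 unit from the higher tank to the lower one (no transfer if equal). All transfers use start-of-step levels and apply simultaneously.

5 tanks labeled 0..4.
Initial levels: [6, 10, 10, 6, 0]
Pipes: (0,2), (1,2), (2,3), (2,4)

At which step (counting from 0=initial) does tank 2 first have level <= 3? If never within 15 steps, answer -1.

Step 1: flows [2->0,1=2,2->3,2->4] -> levels [7 10 7 7 1]
Step 2: flows [0=2,1->2,2=3,2->4] -> levels [7 9 7 7 2]
Step 3: flows [0=2,1->2,2=3,2->4] -> levels [7 8 7 7 3]
Step 4: flows [0=2,1->2,2=3,2->4] -> levels [7 7 7 7 4]
Step 5: flows [0=2,1=2,2=3,2->4] -> levels [7 7 6 7 5]
Step 6: flows [0->2,1->2,3->2,2->4] -> levels [6 6 8 6 6]
Step 7: flows [2->0,2->1,2->3,2->4] -> levels [7 7 4 7 7]
Step 8: flows [0->2,1->2,3->2,4->2] -> levels [6 6 8 6 6]
  -> period-2 cycle (repeats step 6); tank 2 never drops to <=3
Tank 2 never reaches <=3 within 15 steps

Answer: -1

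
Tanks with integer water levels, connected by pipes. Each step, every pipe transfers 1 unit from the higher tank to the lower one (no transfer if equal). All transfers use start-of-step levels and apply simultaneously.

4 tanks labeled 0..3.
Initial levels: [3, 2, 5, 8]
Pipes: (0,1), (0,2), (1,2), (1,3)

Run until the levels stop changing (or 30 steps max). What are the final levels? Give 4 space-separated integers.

Step 1: flows [0->1,2->0,2->1,3->1] -> levels [3 5 3 7]
Step 2: flows [1->0,0=2,1->2,3->1] -> levels [4 4 4 6]
Step 3: flows [0=1,0=2,1=2,3->1] -> levels [4 5 4 5]
Step 4: flows [1->0,0=2,1->2,1=3] -> levels [5 3 5 5]
Step 5: flows [0->1,0=2,2->1,3->1] -> levels [4 6 4 4]
Step 6: flows [1->0,0=2,1->2,1->3] -> levels [5 3 5 5]
  -> period-2 cycle: step 6 state = step 4 state; never stabilizes
  -> state at step 30: (30-4) mod 2 = 0, same as step 4 -> [5 3 5 5]

Answer: 5 3 5 5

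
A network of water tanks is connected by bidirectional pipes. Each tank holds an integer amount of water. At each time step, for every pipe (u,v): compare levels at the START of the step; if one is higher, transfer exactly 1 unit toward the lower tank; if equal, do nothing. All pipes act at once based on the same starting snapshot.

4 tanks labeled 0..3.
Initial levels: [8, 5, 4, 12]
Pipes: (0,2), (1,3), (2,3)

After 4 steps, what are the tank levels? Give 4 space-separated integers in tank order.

Step 1: flows [0->2,3->1,3->2] -> levels [7 6 6 10]
Step 2: flows [0->2,3->1,3->2] -> levels [6 7 8 8]
Step 3: flows [2->0,3->1,2=3] -> levels [7 8 7 7]
Step 4: flows [0=2,1->3,2=3] -> levels [7 7 7 8]

Answer: 7 7 7 8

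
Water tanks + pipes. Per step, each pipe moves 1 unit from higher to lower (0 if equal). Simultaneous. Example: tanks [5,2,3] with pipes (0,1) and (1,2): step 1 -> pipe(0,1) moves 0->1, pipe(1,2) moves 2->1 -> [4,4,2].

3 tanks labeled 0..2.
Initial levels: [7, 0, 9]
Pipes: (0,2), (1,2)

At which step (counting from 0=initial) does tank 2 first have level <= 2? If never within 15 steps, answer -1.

Step 1: flows [2->0,2->1] -> levels [8 1 7]
Step 2: flows [0->2,2->1] -> levels [7 2 7]
Step 3: flows [0=2,2->1] -> levels [7 3 6]
Step 4: flows [0->2,2->1] -> levels [6 4 6]
Step 5: flows [0=2,2->1] -> levels [6 5 5]
Step 6: flows [0->2,1=2] -> levels [5 5 6]
Step 7: flows [2->0,2->1] -> levels [6 6 4]
Step 8: flows [0->2,1->2] -> levels [5 5 6]
  -> period-2 cycle (repeats step 6); tank 2 never drops to <=2
Tank 2 never reaches <=2 within 15 steps

Answer: -1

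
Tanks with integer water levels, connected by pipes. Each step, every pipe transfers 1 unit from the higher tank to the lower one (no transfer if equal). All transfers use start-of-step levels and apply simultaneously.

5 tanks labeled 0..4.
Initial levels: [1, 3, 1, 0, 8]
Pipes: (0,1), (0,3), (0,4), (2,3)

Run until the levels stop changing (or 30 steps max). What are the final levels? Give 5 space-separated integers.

Step 1: flows [1->0,0->3,4->0,2->3] -> levels [2 2 0 2 7]
Step 2: flows [0=1,0=3,4->0,3->2] -> levels [3 2 1 1 6]
Step 3: flows [0->1,0->3,4->0,2=3] -> levels [2 3 1 2 5]
Step 4: flows [1->0,0=3,4->0,3->2] -> levels [4 2 2 1 4]
Step 5: flows [0->1,0->3,0=4,2->3] -> levels [2 3 1 3 4]
Step 6: flows [1->0,3->0,4->0,3->2] -> levels [5 2 2 1 3]
Step 7: flows [0->1,0->3,0->4,2->3] -> levels [2 3 1 3 4]
  -> period-2 cycle: step 7 state = step 5 state; never stabilizes
  -> state at step 30: (30-5) mod 2 = 1, same as step 6 -> [5 2 2 1 3]

Answer: 5 2 2 1 3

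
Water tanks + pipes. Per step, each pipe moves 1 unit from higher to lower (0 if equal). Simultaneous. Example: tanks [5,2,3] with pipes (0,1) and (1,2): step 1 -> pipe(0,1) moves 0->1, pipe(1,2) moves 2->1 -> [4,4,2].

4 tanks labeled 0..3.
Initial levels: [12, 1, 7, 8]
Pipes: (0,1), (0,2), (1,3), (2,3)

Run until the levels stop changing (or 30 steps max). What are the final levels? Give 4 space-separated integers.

Step 1: flows [0->1,0->2,3->1,3->2] -> levels [10 3 9 6]
Step 2: flows [0->1,0->2,3->1,2->3] -> levels [8 5 9 6]
Step 3: flows [0->1,2->0,3->1,2->3] -> levels [8 7 7 6]
Step 4: flows [0->1,0->2,1->3,2->3] -> levels [6 7 7 8]
Step 5: flows [1->0,2->0,3->1,3->2] -> levels [8 7 7 6]
  -> period-2 cycle: step 5 state = step 3 state; never stabilizes
  -> state at step 30: (30-3) mod 2 = 1, same as step 4 -> [6 7 7 8]

Answer: 6 7 7 8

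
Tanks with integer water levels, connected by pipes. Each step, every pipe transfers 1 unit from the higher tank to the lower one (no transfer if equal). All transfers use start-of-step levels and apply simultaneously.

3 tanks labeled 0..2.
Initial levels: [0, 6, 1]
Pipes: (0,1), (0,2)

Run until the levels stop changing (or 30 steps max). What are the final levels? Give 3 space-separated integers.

Answer: 3 2 2

Derivation:
Step 1: flows [1->0,2->0] -> levels [2 5 0]
Step 2: flows [1->0,0->2] -> levels [2 4 1]
Step 3: flows [1->0,0->2] -> levels [2 3 2]
Step 4: flows [1->0,0=2] -> levels [3 2 2]
Step 5: flows [0->1,0->2] -> levels [1 3 3]
Step 6: flows [1->0,2->0] -> levels [3 2 2]
  -> period-2 cycle: step 6 state = step 4 state; never stabilizes
  -> state at step 30: (30-4) mod 2 = 0, same as step 4 -> [3 2 2]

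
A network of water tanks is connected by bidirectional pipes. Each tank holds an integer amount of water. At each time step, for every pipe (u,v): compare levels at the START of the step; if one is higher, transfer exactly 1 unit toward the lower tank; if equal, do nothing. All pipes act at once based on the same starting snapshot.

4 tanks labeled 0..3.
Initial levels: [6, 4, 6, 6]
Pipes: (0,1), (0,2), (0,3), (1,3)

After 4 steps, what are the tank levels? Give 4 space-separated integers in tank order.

Answer: 7 5 5 5

Derivation:
Step 1: flows [0->1,0=2,0=3,3->1] -> levels [5 6 6 5]
Step 2: flows [1->0,2->0,0=3,1->3] -> levels [7 4 5 6]
Step 3: flows [0->1,0->2,0->3,3->1] -> levels [4 6 6 6]
Step 4: flows [1->0,2->0,3->0,1=3] -> levels [7 5 5 5]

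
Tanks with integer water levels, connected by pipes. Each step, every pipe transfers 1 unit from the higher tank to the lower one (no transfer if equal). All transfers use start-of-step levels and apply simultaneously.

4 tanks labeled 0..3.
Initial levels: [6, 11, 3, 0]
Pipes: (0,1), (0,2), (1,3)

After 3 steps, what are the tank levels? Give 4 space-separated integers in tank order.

Step 1: flows [1->0,0->2,1->3] -> levels [6 9 4 1]
Step 2: flows [1->0,0->2,1->3] -> levels [6 7 5 2]
Step 3: flows [1->0,0->2,1->3] -> levels [6 5 6 3]

Answer: 6 5 6 3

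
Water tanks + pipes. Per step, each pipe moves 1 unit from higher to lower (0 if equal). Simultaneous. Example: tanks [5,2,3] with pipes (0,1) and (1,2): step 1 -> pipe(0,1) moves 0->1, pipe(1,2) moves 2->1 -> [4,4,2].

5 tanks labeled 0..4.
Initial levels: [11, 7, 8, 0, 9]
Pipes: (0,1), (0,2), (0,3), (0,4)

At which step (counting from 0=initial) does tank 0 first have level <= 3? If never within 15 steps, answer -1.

Step 1: flows [0->1,0->2,0->3,0->4] -> levels [7 8 9 1 10]
Step 2: flows [1->0,2->0,0->3,4->0] -> levels [9 7 8 2 9]
Step 3: flows [0->1,0->2,0->3,0=4] -> levels [6 8 9 3 9]
Step 4: flows [1->0,2->0,0->3,4->0] -> levels [8 7 8 4 8]
Step 5: flows [0->1,0=2,0->3,0=4] -> levels [6 8 8 5 8]
Step 6: flows [1->0,2->0,0->3,4->0] -> levels [8 7 7 6 7]
Step 7: flows [0->1,0->2,0->3,0->4] -> levels [4 8 8 7 8]
Step 8: flows [1->0,2->0,3->0,4->0] -> levels [8 7 7 6 7]
  -> period-2 cycle (repeats step 6); tank 0 never drops to <=3
Tank 0 never reaches <=3 within 15 steps

Answer: -1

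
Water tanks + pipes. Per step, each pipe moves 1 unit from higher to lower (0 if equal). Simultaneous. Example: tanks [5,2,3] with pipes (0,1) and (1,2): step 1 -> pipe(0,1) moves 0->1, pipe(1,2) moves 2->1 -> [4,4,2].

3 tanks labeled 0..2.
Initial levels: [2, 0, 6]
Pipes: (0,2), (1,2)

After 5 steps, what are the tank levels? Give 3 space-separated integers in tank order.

Answer: 2 2 4

Derivation:
Step 1: flows [2->0,2->1] -> levels [3 1 4]
Step 2: flows [2->0,2->1] -> levels [4 2 2]
Step 3: flows [0->2,1=2] -> levels [3 2 3]
Step 4: flows [0=2,2->1] -> levels [3 3 2]
Step 5: flows [0->2,1->2] -> levels [2 2 4]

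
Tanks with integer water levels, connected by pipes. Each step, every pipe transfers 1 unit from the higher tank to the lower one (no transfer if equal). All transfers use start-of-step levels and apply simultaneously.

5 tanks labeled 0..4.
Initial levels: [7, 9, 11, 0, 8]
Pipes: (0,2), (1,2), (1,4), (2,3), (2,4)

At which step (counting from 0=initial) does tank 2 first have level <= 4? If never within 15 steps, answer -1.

Step 1: flows [2->0,2->1,1->4,2->3,2->4] -> levels [8 9 7 1 10]
Step 2: flows [0->2,1->2,4->1,2->3,4->2] -> levels [7 9 9 2 8]
Step 3: flows [2->0,1=2,1->4,2->3,2->4] -> levels [8 8 6 3 10]
Step 4: flows [0->2,1->2,4->1,2->3,4->2] -> levels [7 8 8 4 8]
Step 5: flows [2->0,1=2,1=4,2->3,2=4] -> levels [8 8 6 5 8]
Step 6: flows [0->2,1->2,1=4,2->3,4->2] -> levels [7 7 8 6 7]
Step 7: flows [2->0,2->1,1=4,2->3,2->4] -> levels [8 8 4 7 8]
Tank 2 first reaches <=4 at step 7

Answer: 7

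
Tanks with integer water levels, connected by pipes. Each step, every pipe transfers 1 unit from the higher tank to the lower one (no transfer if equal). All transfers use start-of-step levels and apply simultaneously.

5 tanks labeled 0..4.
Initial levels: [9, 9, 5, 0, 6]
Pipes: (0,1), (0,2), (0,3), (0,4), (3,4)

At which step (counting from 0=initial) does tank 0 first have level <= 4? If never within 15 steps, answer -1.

Answer: 5

Derivation:
Step 1: flows [0=1,0->2,0->3,0->4,4->3] -> levels [6 9 6 2 6]
Step 2: flows [1->0,0=2,0->3,0=4,4->3] -> levels [6 8 6 4 5]
Step 3: flows [1->0,0=2,0->3,0->4,4->3] -> levels [5 7 6 6 5]
Step 4: flows [1->0,2->0,3->0,0=4,3->4] -> levels [8 6 5 4 6]
Step 5: flows [0->1,0->2,0->3,0->4,4->3] -> levels [4 7 6 6 6]
Tank 0 first reaches <=4 at step 5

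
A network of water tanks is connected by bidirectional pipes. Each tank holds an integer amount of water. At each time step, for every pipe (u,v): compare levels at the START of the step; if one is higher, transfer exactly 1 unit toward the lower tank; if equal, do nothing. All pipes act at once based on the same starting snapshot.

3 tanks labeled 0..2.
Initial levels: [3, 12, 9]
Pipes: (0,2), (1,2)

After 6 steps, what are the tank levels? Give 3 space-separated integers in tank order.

Answer: 8 8 8

Derivation:
Step 1: flows [2->0,1->2] -> levels [4 11 9]
Step 2: flows [2->0,1->2] -> levels [5 10 9]
Step 3: flows [2->0,1->2] -> levels [6 9 9]
Step 4: flows [2->0,1=2] -> levels [7 9 8]
Step 5: flows [2->0,1->2] -> levels [8 8 8]
Step 6: flows [0=2,1=2] -> levels [8 8 8]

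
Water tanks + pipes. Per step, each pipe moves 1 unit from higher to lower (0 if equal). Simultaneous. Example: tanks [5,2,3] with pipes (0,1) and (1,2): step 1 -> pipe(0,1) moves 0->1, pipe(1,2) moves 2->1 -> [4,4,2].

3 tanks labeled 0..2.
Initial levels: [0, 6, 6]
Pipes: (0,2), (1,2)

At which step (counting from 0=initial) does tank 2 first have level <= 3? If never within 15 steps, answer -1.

Step 1: flows [2->0,1=2] -> levels [1 6 5]
Step 2: flows [2->0,1->2] -> levels [2 5 5]
Step 3: flows [2->0,1=2] -> levels [3 5 4]
Step 4: flows [2->0,1->2] -> levels [4 4 4]
Step 5: flows [0=2,1=2] -> levels [4 4 4]
  -> stable; tank 2 stays at 4 > 3
Tank 2 never reaches <=3 within 15 steps

Answer: -1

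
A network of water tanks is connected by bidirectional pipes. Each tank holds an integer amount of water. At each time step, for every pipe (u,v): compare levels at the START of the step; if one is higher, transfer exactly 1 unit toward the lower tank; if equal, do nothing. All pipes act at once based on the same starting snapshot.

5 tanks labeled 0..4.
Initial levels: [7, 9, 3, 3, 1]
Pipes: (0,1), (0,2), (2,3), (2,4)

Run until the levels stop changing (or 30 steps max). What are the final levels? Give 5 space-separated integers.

Answer: 7 5 3 4 4

Derivation:
Step 1: flows [1->0,0->2,2=3,2->4] -> levels [7 8 3 3 2]
Step 2: flows [1->0,0->2,2=3,2->4] -> levels [7 7 3 3 3]
Step 3: flows [0=1,0->2,2=3,2=4] -> levels [6 7 4 3 3]
Step 4: flows [1->0,0->2,2->3,2->4] -> levels [6 6 3 4 4]
Step 5: flows [0=1,0->2,3->2,4->2] -> levels [5 6 6 3 3]
Step 6: flows [1->0,2->0,2->3,2->4] -> levels [7 5 3 4 4]
Step 7: flows [0->1,0->2,3->2,4->2] -> levels [5 6 6 3 3]
  -> period-2 cycle: step 7 state = step 5 state; never stabilizes
  -> state at step 30: (30-5) mod 2 = 1, same as step 6 -> [7 5 3 4 4]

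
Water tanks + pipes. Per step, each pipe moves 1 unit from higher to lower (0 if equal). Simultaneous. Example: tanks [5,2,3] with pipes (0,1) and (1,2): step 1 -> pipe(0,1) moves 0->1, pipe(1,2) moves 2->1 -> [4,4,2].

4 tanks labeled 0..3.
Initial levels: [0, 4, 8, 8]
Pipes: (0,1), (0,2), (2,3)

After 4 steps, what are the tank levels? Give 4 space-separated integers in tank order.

Answer: 4 4 6 6

Derivation:
Step 1: flows [1->0,2->0,2=3] -> levels [2 3 7 8]
Step 2: flows [1->0,2->0,3->2] -> levels [4 2 7 7]
Step 3: flows [0->1,2->0,2=3] -> levels [4 3 6 7]
Step 4: flows [0->1,2->0,3->2] -> levels [4 4 6 6]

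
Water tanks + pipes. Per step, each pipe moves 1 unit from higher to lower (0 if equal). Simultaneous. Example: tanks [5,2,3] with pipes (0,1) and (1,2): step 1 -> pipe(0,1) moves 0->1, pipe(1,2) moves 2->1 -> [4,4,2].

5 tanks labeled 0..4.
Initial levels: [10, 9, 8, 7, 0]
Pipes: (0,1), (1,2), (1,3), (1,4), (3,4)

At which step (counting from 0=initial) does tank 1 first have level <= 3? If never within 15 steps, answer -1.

Step 1: flows [0->1,1->2,1->3,1->4,3->4] -> levels [9 7 9 7 2]
Step 2: flows [0->1,2->1,1=3,1->4,3->4] -> levels [8 8 8 6 4]
Step 3: flows [0=1,1=2,1->3,1->4,3->4] -> levels [8 6 8 6 6]
Step 4: flows [0->1,2->1,1=3,1=4,3=4] -> levels [7 8 7 6 6]
Step 5: flows [1->0,1->2,1->3,1->4,3=4] -> levels [8 4 8 7 7]
Step 6: flows [0->1,2->1,3->1,4->1,3=4] -> levels [7 8 7 6 6]
  -> period-2 cycle (repeats step 4); tank 1 never drops to <=3
Tank 1 never reaches <=3 within 15 steps

Answer: -1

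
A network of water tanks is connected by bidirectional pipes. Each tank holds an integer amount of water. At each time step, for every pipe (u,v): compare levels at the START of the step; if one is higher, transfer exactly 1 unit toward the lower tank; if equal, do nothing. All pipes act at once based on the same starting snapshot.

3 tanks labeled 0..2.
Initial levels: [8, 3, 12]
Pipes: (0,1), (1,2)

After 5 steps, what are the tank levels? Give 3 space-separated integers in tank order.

Answer: 8 7 8

Derivation:
Step 1: flows [0->1,2->1] -> levels [7 5 11]
Step 2: flows [0->1,2->1] -> levels [6 7 10]
Step 3: flows [1->0,2->1] -> levels [7 7 9]
Step 4: flows [0=1,2->1] -> levels [7 8 8]
Step 5: flows [1->0,1=2] -> levels [8 7 8]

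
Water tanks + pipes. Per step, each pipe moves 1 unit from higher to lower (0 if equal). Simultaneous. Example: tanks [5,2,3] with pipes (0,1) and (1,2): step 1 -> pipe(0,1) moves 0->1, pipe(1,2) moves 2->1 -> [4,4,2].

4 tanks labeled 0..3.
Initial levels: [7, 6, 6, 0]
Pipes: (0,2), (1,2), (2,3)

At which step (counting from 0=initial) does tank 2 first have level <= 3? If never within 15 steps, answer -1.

Step 1: flows [0->2,1=2,2->3] -> levels [6 6 6 1]
Step 2: flows [0=2,1=2,2->3] -> levels [6 6 5 2]
Step 3: flows [0->2,1->2,2->3] -> levels [5 5 6 3]
Step 4: flows [2->0,2->1,2->3] -> levels [6 6 3 4]
Tank 2 first reaches <=3 at step 4

Answer: 4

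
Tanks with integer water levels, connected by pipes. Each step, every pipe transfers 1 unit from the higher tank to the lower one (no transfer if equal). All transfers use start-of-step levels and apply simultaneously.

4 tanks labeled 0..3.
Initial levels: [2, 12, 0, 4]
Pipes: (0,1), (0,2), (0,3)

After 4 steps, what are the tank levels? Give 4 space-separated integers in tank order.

Answer: 4 8 3 3

Derivation:
Step 1: flows [1->0,0->2,3->0] -> levels [3 11 1 3]
Step 2: flows [1->0,0->2,0=3] -> levels [3 10 2 3]
Step 3: flows [1->0,0->2,0=3] -> levels [3 9 3 3]
Step 4: flows [1->0,0=2,0=3] -> levels [4 8 3 3]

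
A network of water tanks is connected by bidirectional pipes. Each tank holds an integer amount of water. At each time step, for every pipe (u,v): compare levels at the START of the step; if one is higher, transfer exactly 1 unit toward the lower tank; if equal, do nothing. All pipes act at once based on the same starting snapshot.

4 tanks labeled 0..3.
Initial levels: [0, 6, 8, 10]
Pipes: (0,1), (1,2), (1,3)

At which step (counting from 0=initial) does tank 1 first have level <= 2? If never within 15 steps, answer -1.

Answer: -1

Derivation:
Step 1: flows [1->0,2->1,3->1] -> levels [1 7 7 9]
Step 2: flows [1->0,1=2,3->1] -> levels [2 7 7 8]
Step 3: flows [1->0,1=2,3->1] -> levels [3 7 7 7]
Step 4: flows [1->0,1=2,1=3] -> levels [4 6 7 7]
Step 5: flows [1->0,2->1,3->1] -> levels [5 7 6 6]
Step 6: flows [1->0,1->2,1->3] -> levels [6 4 7 7]
Step 7: flows [0->1,2->1,3->1] -> levels [5 7 6 6]
  -> period-2 cycle (repeats step 5); tank 1 never drops to <=2
Tank 1 never reaches <=2 within 15 steps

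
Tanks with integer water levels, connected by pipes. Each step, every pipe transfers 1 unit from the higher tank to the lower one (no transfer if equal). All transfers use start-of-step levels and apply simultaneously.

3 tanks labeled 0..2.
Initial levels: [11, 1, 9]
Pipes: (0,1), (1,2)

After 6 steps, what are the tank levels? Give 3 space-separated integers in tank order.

Answer: 7 7 7

Derivation:
Step 1: flows [0->1,2->1] -> levels [10 3 8]
Step 2: flows [0->1,2->1] -> levels [9 5 7]
Step 3: flows [0->1,2->1] -> levels [8 7 6]
Step 4: flows [0->1,1->2] -> levels [7 7 7]
Step 5: flows [0=1,1=2] -> levels [7 7 7]
  -> stable; steps 6..6 unchanged -> [7 7 7]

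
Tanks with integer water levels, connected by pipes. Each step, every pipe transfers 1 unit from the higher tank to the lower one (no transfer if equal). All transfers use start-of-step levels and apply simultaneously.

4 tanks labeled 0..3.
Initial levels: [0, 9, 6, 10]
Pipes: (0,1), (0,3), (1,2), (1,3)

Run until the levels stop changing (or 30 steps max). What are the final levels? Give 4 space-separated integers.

Answer: 6 5 7 7

Derivation:
Step 1: flows [1->0,3->0,1->2,3->1] -> levels [2 8 7 8]
Step 2: flows [1->0,3->0,1->2,1=3] -> levels [4 6 8 7]
Step 3: flows [1->0,3->0,2->1,3->1] -> levels [6 7 7 5]
Step 4: flows [1->0,0->3,1=2,1->3] -> levels [6 5 7 7]
Step 5: flows [0->1,3->0,2->1,3->1] -> levels [6 8 6 5]
Step 6: flows [1->0,0->3,1->2,1->3] -> levels [6 5 7 7]
  -> period-2 cycle: step 6 state = step 4 state; never stabilizes
  -> state at step 30: (30-4) mod 2 = 0, same as step 4 -> [6 5 7 7]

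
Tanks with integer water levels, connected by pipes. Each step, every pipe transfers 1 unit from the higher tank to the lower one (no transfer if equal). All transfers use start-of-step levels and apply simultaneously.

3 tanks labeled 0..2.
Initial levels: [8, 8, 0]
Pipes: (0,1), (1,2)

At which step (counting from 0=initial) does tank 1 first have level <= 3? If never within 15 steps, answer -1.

Step 1: flows [0=1,1->2] -> levels [8 7 1]
Step 2: flows [0->1,1->2] -> levels [7 7 2]
Step 3: flows [0=1,1->2] -> levels [7 6 3]
Step 4: flows [0->1,1->2] -> levels [6 6 4]
Step 5: flows [0=1,1->2] -> levels [6 5 5]
Step 6: flows [0->1,1=2] -> levels [5 6 5]
Step 7: flows [1->0,1->2] -> levels [6 4 6]
Step 8: flows [0->1,2->1] -> levels [5 6 5]
  -> period-2 cycle (repeats step 6); tank 1 never drops to <=3
Tank 1 never reaches <=3 within 15 steps

Answer: -1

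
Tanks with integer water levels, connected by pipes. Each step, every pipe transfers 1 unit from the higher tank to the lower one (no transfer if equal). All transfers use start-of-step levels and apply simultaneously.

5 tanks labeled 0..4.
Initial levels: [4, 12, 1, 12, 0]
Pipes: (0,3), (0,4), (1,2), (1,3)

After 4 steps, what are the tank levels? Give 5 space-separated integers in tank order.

Answer: 4 8 5 8 4

Derivation:
Step 1: flows [3->0,0->4,1->2,1=3] -> levels [4 11 2 11 1]
Step 2: flows [3->0,0->4,1->2,1=3] -> levels [4 10 3 10 2]
Step 3: flows [3->0,0->4,1->2,1=3] -> levels [4 9 4 9 3]
Step 4: flows [3->0,0->4,1->2,1=3] -> levels [4 8 5 8 4]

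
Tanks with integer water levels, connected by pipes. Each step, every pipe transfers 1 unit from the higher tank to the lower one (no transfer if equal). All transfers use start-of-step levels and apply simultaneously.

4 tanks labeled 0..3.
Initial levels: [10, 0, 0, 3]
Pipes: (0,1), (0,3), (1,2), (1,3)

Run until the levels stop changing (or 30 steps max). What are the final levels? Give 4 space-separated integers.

Answer: 3 4 3 3

Derivation:
Step 1: flows [0->1,0->3,1=2,3->1] -> levels [8 2 0 3]
Step 2: flows [0->1,0->3,1->2,3->1] -> levels [6 3 1 3]
Step 3: flows [0->1,0->3,1->2,1=3] -> levels [4 3 2 4]
Step 4: flows [0->1,0=3,1->2,3->1] -> levels [3 4 3 3]
Step 5: flows [1->0,0=3,1->2,1->3] -> levels [4 1 4 4]
Step 6: flows [0->1,0=3,2->1,3->1] -> levels [3 4 3 3]
  -> period-2 cycle: step 6 state = step 4 state; never stabilizes
  -> state at step 30: (30-4) mod 2 = 0, same as step 4 -> [3 4 3 3]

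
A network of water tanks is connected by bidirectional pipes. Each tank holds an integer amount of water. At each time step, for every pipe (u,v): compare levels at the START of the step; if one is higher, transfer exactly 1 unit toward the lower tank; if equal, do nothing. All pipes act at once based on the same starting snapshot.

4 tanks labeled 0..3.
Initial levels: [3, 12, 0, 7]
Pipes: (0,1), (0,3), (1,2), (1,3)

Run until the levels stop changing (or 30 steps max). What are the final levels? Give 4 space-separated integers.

Answer: 6 4 6 6

Derivation:
Step 1: flows [1->0,3->0,1->2,1->3] -> levels [5 9 1 7]
Step 2: flows [1->0,3->0,1->2,1->3] -> levels [7 6 2 7]
Step 3: flows [0->1,0=3,1->2,3->1] -> levels [6 7 3 6]
Step 4: flows [1->0,0=3,1->2,1->3] -> levels [7 4 4 7]
Step 5: flows [0->1,0=3,1=2,3->1] -> levels [6 6 4 6]
Step 6: flows [0=1,0=3,1->2,1=3] -> levels [6 5 5 6]
Step 7: flows [0->1,0=3,1=2,3->1] -> levels [5 7 5 5]
Step 8: flows [1->0,0=3,1->2,1->3] -> levels [6 4 6 6]
Step 9: flows [0->1,0=3,2->1,3->1] -> levels [5 7 5 5]
  -> period-2 cycle: step 9 state = step 7 state; never stabilizes
  -> state at step 30: (30-7) mod 2 = 1, same as step 8 -> [6 4 6 6]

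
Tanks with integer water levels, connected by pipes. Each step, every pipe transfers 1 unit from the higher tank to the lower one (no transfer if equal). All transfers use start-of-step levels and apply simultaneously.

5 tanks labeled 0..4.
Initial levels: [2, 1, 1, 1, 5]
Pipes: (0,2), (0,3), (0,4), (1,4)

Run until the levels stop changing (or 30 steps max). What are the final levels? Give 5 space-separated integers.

Step 1: flows [0->2,0->3,4->0,4->1] -> levels [1 2 2 2 3]
Step 2: flows [2->0,3->0,4->0,4->1] -> levels [4 3 1 1 1]
Step 3: flows [0->2,0->3,0->4,1->4] -> levels [1 2 2 2 3]
  -> period-2 cycle: step 3 state = step 1 state; never stabilizes
  -> state at step 30: (30-1) mod 2 = 1, same as step 2 -> [4 3 1 1 1]

Answer: 4 3 1 1 1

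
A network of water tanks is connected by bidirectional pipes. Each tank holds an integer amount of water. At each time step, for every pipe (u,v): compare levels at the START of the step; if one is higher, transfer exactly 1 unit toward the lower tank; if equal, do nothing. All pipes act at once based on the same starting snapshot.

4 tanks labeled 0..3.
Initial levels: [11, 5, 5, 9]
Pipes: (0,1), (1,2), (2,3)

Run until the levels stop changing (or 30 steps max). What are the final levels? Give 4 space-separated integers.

Step 1: flows [0->1,1=2,3->2] -> levels [10 6 6 8]
Step 2: flows [0->1,1=2,3->2] -> levels [9 7 7 7]
Step 3: flows [0->1,1=2,2=3] -> levels [8 8 7 7]
Step 4: flows [0=1,1->2,2=3] -> levels [8 7 8 7]
Step 5: flows [0->1,2->1,2->3] -> levels [7 9 6 8]
Step 6: flows [1->0,1->2,3->2] -> levels [8 7 8 7]
  -> period-2 cycle: step 6 state = step 4 state; never stabilizes
  -> state at step 30: (30-4) mod 2 = 0, same as step 4 -> [8 7 8 7]

Answer: 8 7 8 7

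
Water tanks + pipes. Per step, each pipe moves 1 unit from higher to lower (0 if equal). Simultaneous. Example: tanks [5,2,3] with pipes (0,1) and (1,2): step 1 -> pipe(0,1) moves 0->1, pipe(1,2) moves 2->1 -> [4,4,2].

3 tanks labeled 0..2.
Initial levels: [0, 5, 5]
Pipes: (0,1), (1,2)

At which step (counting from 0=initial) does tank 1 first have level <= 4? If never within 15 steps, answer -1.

Step 1: flows [1->0,1=2] -> levels [1 4 5]
Tank 1 first reaches <=4 at step 1

Answer: 1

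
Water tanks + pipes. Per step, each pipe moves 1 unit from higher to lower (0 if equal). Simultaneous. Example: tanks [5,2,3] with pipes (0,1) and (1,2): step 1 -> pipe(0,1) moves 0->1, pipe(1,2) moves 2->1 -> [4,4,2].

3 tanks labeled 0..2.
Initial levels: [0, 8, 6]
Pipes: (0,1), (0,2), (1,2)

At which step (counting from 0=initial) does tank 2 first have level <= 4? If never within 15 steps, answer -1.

Step 1: flows [1->0,2->0,1->2] -> levels [2 6 6]
Step 2: flows [1->0,2->0,1=2] -> levels [4 5 5]
Step 3: flows [1->0,2->0,1=2] -> levels [6 4 4]
Tank 2 first reaches <=4 at step 3

Answer: 3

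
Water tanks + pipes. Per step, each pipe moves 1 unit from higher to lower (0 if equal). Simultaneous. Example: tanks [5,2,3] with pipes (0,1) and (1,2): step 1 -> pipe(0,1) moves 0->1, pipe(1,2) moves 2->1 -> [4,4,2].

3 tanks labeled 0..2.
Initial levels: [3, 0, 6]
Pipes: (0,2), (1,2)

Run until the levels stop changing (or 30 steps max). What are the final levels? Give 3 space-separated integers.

Step 1: flows [2->0,2->1] -> levels [4 1 4]
Step 2: flows [0=2,2->1] -> levels [4 2 3]
Step 3: flows [0->2,2->1] -> levels [3 3 3]
Step 4: flows [0=2,1=2] -> levels [3 3 3]
  -> stable (no change)

Answer: 3 3 3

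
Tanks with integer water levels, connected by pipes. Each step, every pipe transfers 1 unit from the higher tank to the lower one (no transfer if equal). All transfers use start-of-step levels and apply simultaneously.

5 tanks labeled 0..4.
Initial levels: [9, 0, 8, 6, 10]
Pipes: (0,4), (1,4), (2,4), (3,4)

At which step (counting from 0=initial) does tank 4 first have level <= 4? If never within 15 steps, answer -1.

Answer: 5

Derivation:
Step 1: flows [4->0,4->1,4->2,4->3] -> levels [10 1 9 7 6]
Step 2: flows [0->4,4->1,2->4,3->4] -> levels [9 2 8 6 8]
Step 3: flows [0->4,4->1,2=4,4->3] -> levels [8 3 8 7 7]
Step 4: flows [0->4,4->1,2->4,3=4] -> levels [7 4 7 7 8]
Step 5: flows [4->0,4->1,4->2,4->3] -> levels [8 5 8 8 4]
Tank 4 first reaches <=4 at step 5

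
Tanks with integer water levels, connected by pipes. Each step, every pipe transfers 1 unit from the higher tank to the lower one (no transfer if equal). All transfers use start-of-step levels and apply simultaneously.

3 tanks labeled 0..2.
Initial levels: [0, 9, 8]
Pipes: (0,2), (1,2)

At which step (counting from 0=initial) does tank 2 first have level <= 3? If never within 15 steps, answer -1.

Step 1: flows [2->0,1->2] -> levels [1 8 8]
Step 2: flows [2->0,1=2] -> levels [2 8 7]
Step 3: flows [2->0,1->2] -> levels [3 7 7]
Step 4: flows [2->0,1=2] -> levels [4 7 6]
Step 5: flows [2->0,1->2] -> levels [5 6 6]
Step 6: flows [2->0,1=2] -> levels [6 6 5]
Step 7: flows [0->2,1->2] -> levels [5 5 7]
Step 8: flows [2->0,2->1] -> levels [6 6 5]
  -> period-2 cycle (repeats step 6); tank 2 never drops to <=3
Tank 2 never reaches <=3 within 15 steps

Answer: -1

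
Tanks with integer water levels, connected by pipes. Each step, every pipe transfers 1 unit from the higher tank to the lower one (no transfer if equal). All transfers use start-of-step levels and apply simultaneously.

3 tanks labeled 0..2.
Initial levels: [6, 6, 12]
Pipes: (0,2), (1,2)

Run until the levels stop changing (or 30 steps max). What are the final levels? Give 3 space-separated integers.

Step 1: flows [2->0,2->1] -> levels [7 7 10]
Step 2: flows [2->0,2->1] -> levels [8 8 8]
Step 3: flows [0=2,1=2] -> levels [8 8 8]
  -> stable (no change)

Answer: 8 8 8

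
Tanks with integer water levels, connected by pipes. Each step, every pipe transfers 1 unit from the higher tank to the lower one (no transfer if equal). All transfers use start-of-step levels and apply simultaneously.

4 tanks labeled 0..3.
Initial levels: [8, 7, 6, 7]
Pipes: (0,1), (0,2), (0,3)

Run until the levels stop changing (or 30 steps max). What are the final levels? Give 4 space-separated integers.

Answer: 8 7 6 7

Derivation:
Step 1: flows [0->1,0->2,0->3] -> levels [5 8 7 8]
Step 2: flows [1->0,2->0,3->0] -> levels [8 7 6 7]
  -> period-2 cycle: step 2 state = step 0 state; never stabilizes
  -> state at step 30: (30-0) mod 2 = 0, same as step 0 -> [8 7 6 7]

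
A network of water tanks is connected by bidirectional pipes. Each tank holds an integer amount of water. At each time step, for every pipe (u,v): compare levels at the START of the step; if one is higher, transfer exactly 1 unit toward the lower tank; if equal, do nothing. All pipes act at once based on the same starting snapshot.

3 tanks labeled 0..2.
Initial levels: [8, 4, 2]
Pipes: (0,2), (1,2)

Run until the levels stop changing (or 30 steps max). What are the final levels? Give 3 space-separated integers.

Answer: 5 5 4

Derivation:
Step 1: flows [0->2,1->2] -> levels [7 3 4]
Step 2: flows [0->2,2->1] -> levels [6 4 4]
Step 3: flows [0->2,1=2] -> levels [5 4 5]
Step 4: flows [0=2,2->1] -> levels [5 5 4]
Step 5: flows [0->2,1->2] -> levels [4 4 6]
Step 6: flows [2->0,2->1] -> levels [5 5 4]
  -> period-2 cycle: step 6 state = step 4 state; never stabilizes
  -> state at step 30: (30-4) mod 2 = 0, same as step 4 -> [5 5 4]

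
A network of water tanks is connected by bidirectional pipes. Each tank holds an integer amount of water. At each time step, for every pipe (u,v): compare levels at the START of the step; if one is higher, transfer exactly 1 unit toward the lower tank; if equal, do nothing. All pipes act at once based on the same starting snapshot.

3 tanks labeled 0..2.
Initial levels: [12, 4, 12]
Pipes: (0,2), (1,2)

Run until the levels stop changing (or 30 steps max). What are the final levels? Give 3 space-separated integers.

Step 1: flows [0=2,2->1] -> levels [12 5 11]
Step 2: flows [0->2,2->1] -> levels [11 6 11]
Step 3: flows [0=2,2->1] -> levels [11 7 10]
Step 4: flows [0->2,2->1] -> levels [10 8 10]
Step 5: flows [0=2,2->1] -> levels [10 9 9]
Step 6: flows [0->2,1=2] -> levels [9 9 10]
Step 7: flows [2->0,2->1] -> levels [10 10 8]
Step 8: flows [0->2,1->2] -> levels [9 9 10]
  -> period-2 cycle: step 8 state = step 6 state; never stabilizes
  -> state at step 30: (30-6) mod 2 = 0, same as step 6 -> [9 9 10]

Answer: 9 9 10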